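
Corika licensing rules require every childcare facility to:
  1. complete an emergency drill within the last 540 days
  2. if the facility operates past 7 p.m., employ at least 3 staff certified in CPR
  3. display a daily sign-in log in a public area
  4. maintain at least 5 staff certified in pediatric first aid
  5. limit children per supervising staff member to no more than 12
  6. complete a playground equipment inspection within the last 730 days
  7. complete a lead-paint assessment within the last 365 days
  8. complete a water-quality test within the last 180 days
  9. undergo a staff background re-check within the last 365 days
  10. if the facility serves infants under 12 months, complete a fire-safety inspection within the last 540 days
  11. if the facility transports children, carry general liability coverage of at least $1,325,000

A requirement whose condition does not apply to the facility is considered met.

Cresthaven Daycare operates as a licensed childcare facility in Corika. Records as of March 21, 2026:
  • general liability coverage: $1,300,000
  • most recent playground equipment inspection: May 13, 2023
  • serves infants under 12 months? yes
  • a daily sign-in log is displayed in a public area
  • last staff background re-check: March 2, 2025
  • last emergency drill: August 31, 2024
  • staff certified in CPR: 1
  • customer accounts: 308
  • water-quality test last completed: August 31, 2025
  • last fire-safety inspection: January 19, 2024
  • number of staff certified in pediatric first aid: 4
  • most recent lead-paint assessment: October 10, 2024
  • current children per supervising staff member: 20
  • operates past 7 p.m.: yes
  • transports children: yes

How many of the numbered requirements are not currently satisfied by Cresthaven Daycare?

1. emergency drill 567 days ago vs limit 540 → not met
2. condition 'operates past 7 p.m.' holds; staff certified in CPR 1 < 3 → not met
3. daily sign-in log present → met
4. staff certified in pediatric first aid 4 < 5 → not met
5. children per supervising staff member 20 > 12 → not met
6. playground equipment inspection 1043 days ago vs limit 730 → not met
7. lead-paint assessment 527 days ago vs limit 365 → not met
8. water-quality test 202 days ago vs limit 180 → not met
9. staff background re-check 384 days ago vs limit 365 → not met
10. condition 'serves infants under 12 months' holds; fire-safety inspection 792 days ago vs limit 540 → not met
11. condition 'transports children' holds; general liability coverage $1,300,000 < $1,325,000 → not met
Not met: 10 of 11

10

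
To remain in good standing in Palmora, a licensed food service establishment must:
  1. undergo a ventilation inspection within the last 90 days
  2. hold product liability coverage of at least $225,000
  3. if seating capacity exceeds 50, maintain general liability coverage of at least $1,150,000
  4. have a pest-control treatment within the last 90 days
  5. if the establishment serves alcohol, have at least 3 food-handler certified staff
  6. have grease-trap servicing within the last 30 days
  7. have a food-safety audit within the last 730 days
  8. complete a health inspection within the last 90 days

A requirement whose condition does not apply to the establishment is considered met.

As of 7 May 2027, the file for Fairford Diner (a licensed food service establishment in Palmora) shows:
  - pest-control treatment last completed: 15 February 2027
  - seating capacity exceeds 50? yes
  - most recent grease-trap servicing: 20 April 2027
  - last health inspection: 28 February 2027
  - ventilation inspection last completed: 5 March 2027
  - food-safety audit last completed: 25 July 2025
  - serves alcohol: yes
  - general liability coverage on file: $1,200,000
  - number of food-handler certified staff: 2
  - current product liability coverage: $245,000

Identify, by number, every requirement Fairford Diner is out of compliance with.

1. ventilation inspection 63 days ago vs limit 90 → met
2. product liability coverage $245,000 ≥ $225,000 → met
3. condition 'seating capacity exceeds 50' holds; general liability coverage $1,200,000 ≥ $1,150,000 → met
4. pest-control treatment 81 days ago vs limit 90 → met
5. condition 'serves alcohol' holds; food-handler certified staff 2 < 3 → not met
6. grease-trap servicing 17 days ago vs limit 30 → met
7. food-safety audit 651 days ago vs limit 730 → met
8. health inspection 68 days ago vs limit 90 → met
Not met: 5

5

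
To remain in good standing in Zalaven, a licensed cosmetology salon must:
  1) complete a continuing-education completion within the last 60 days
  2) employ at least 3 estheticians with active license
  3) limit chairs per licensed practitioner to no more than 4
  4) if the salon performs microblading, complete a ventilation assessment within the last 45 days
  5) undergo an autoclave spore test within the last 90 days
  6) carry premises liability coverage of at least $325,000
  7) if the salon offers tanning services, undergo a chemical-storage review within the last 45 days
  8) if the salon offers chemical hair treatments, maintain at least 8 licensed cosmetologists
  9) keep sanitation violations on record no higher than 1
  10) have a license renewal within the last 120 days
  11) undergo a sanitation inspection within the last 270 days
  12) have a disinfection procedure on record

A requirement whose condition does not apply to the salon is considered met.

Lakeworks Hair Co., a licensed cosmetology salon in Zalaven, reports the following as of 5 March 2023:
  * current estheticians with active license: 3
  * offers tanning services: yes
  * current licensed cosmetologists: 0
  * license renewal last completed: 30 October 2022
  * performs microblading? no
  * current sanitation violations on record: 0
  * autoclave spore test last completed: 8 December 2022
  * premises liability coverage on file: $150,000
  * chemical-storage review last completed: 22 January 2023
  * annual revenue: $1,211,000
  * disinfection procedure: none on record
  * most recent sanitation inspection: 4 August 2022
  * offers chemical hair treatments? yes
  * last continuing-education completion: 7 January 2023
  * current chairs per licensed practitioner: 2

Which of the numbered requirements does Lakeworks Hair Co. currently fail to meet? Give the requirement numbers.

6, 8, 10, 12

1. continuing-education completion 57 days ago vs limit 60 → met
2. estheticians with active license 3 ≥ 3 → met
3. chairs per licensed practitioner 2 ≤ 4 → met
4. condition 'performs microblading' does not hold → requirement n/a → met
5. autoclave spore test 87 days ago vs limit 90 → met
6. premises liability coverage $150,000 < $325,000 → not met
7. condition 'offers tanning services' holds; chemical-storage review 42 days ago vs limit 45 → met
8. condition 'offers chemical hair treatments' holds; licensed cosmetologists 0 < 8 → not met
9. sanitation violations on record 0 ≤ 1 → met
10. license renewal 126 days ago vs limit 120 → not met
11. sanitation inspection 213 days ago vs limit 270 → met
12. disinfection procedure absent → not met
Not met: 6, 8, 10, 12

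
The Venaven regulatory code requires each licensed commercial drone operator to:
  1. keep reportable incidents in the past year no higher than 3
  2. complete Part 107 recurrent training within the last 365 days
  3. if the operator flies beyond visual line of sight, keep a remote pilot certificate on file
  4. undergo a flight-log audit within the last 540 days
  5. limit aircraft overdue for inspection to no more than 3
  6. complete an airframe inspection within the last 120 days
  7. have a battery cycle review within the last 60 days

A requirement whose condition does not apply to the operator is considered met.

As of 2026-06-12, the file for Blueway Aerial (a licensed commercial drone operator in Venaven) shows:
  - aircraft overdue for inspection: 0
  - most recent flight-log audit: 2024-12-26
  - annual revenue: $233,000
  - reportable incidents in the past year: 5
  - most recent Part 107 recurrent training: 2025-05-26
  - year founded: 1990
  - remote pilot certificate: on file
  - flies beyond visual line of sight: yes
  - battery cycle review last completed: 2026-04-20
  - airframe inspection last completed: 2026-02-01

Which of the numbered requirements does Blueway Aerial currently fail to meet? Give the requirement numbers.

1, 2, 6

1. reportable incidents in the past year 5 > 3 → not met
2. Part 107 recurrent training 382 days ago vs limit 365 → not met
3. condition 'flies beyond visual line of sight' holds; remote pilot certificate present → met
4. flight-log audit 533 days ago vs limit 540 → met
5. aircraft overdue for inspection 0 ≤ 3 → met
6. airframe inspection 131 days ago vs limit 120 → not met
7. battery cycle review 53 days ago vs limit 60 → met
Not met: 1, 2, 6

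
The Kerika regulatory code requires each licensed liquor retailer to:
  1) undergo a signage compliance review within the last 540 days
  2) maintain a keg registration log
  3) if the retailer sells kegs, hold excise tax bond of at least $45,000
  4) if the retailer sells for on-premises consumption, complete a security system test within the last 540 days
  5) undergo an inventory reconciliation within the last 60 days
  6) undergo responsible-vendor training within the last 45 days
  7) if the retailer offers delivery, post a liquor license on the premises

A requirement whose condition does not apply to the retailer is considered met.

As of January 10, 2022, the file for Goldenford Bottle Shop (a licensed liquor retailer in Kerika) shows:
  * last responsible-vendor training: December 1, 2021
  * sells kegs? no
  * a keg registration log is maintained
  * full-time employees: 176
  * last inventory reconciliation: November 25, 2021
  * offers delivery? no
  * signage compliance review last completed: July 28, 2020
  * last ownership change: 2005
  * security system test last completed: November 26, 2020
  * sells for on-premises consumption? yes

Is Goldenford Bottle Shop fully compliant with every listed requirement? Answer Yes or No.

1. signage compliance review 531 days ago vs limit 540 → met
2. keg registration log present → met
3. condition 'sells kegs' does not hold → requirement n/a → met
4. condition 'sells for on-premises consumption' holds; security system test 410 days ago vs limit 540 → met
5. inventory reconciliation 46 days ago vs limit 60 → met
6. responsible-vendor training 40 days ago vs limit 45 → met
7. condition 'offers delivery' does not hold → requirement n/a → met
All met.

Yes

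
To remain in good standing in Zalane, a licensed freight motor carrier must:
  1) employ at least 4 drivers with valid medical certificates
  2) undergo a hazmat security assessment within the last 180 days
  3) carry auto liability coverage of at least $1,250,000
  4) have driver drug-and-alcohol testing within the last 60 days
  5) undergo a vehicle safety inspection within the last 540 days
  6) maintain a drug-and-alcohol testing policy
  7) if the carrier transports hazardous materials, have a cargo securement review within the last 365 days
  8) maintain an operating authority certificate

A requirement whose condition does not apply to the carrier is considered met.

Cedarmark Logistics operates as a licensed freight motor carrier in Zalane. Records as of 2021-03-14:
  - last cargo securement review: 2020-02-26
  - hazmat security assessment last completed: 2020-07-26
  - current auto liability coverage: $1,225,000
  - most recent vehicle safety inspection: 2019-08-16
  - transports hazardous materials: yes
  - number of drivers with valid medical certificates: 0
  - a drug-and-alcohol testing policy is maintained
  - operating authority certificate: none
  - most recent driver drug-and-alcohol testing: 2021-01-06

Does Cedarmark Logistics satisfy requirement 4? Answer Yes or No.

4. driver drug-and-alcohol testing 67 days ago vs limit 60 → not met

No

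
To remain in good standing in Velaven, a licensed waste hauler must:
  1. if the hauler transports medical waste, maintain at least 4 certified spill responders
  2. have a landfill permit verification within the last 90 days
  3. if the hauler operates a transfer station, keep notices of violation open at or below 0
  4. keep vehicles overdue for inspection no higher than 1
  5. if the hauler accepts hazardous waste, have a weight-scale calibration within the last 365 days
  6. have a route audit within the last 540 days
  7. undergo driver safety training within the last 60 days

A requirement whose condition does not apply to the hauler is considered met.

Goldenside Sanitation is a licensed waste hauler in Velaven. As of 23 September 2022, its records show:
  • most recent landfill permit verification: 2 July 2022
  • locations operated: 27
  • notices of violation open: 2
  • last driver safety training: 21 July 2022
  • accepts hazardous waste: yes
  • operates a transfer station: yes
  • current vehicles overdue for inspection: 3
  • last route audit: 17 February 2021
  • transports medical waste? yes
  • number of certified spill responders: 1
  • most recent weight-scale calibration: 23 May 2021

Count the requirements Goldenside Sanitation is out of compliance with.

1. condition 'transports medical waste' holds; certified spill responders 1 < 4 → not met
2. landfill permit verification 83 days ago vs limit 90 → met
3. condition 'operates a transfer station' holds; notices of violation open 2 > 0 → not met
4. vehicles overdue for inspection 3 > 1 → not met
5. condition 'accepts hazardous waste' holds; weight-scale calibration 488 days ago vs limit 365 → not met
6. route audit 583 days ago vs limit 540 → not met
7. driver safety training 64 days ago vs limit 60 → not met
Not met: 6 of 7

6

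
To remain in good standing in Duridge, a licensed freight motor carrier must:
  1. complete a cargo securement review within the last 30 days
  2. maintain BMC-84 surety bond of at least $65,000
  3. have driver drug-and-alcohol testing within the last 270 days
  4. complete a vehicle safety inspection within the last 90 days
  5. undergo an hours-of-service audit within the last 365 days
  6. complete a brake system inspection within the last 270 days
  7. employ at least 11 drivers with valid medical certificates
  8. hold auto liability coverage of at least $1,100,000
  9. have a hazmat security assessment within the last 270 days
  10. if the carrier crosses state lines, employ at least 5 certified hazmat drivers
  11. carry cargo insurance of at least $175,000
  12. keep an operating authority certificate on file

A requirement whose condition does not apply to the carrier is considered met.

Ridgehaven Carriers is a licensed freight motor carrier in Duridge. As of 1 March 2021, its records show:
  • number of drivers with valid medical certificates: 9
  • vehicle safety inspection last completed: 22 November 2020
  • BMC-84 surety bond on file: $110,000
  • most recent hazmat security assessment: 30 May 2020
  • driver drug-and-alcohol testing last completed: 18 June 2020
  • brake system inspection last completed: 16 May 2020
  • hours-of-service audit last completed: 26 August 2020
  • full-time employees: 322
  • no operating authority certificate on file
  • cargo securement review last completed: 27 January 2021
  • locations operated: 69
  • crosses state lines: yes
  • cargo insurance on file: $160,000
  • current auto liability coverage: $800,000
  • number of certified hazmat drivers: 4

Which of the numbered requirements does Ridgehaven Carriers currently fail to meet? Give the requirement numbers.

1, 4, 6, 7, 8, 9, 10, 11, 12

1. cargo securement review 33 days ago vs limit 30 → not met
2. BMC-84 surety bond $110,000 ≥ $65,000 → met
3. driver drug-and-alcohol testing 256 days ago vs limit 270 → met
4. vehicle safety inspection 99 days ago vs limit 90 → not met
5. hours-of-service audit 187 days ago vs limit 365 → met
6. brake system inspection 289 days ago vs limit 270 → not met
7. drivers with valid medical certificates 9 < 11 → not met
8. auto liability coverage $800,000 < $1,100,000 → not met
9. hazmat security assessment 275 days ago vs limit 270 → not met
10. condition 'crosses state lines' holds; certified hazmat drivers 4 < 5 → not met
11. cargo insurance $160,000 < $175,000 → not met
12. operating authority certificate absent → not met
Not met: 1, 4, 6, 7, 8, 9, 10, 11, 12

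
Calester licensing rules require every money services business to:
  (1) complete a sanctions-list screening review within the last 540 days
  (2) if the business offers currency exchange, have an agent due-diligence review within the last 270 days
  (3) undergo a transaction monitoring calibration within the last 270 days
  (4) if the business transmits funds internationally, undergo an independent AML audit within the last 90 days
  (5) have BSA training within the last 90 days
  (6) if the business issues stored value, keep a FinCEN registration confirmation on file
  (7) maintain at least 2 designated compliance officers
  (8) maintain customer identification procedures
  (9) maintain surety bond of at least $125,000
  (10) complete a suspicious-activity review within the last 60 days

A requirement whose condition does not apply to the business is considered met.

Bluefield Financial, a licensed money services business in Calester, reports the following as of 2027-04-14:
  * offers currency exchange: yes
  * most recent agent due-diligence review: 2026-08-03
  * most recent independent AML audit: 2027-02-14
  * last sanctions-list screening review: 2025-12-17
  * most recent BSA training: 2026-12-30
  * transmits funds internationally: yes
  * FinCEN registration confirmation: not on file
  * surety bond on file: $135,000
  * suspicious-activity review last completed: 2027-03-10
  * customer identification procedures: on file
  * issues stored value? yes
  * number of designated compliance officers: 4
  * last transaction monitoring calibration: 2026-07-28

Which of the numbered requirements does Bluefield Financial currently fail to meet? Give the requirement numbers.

1. sanctions-list screening review 483 days ago vs limit 540 → met
2. condition 'offers currency exchange' holds; agent due-diligence review 254 days ago vs limit 270 → met
3. transaction monitoring calibration 260 days ago vs limit 270 → met
4. condition 'transmits funds internationally' holds; independent AML audit 59 days ago vs limit 90 → met
5. BSA training 105 days ago vs limit 90 → not met
6. condition 'issues stored value' holds; FinCEN registration confirmation absent → not met
7. designated compliance officers 4 ≥ 2 → met
8. customer identification procedures present → met
9. surety bond $135,000 ≥ $125,000 → met
10. suspicious-activity review 35 days ago vs limit 60 → met
Not met: 5, 6

5, 6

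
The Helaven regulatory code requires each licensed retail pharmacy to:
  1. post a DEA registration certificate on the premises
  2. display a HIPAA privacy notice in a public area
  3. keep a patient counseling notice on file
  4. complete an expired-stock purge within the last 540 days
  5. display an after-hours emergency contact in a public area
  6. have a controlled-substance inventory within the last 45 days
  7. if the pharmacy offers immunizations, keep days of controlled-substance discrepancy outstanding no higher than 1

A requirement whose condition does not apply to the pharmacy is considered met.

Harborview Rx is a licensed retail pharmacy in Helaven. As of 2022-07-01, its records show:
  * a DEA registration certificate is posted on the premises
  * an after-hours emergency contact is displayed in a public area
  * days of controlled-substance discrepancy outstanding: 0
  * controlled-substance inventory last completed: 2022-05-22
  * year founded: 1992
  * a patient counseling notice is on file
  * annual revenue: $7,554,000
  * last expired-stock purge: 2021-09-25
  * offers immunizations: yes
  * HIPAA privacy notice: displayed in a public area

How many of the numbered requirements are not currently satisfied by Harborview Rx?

1. DEA registration certificate present → met
2. HIPAA privacy notice present → met
3. patient counseling notice present → met
4. expired-stock purge 279 days ago vs limit 540 → met
5. after-hours emergency contact present → met
6. controlled-substance inventory 40 days ago vs limit 45 → met
7. condition 'offers immunizations' holds; days of controlled-substance discrepancy outstanding 0 ≤ 1 → met
Not met: 0 of 7

0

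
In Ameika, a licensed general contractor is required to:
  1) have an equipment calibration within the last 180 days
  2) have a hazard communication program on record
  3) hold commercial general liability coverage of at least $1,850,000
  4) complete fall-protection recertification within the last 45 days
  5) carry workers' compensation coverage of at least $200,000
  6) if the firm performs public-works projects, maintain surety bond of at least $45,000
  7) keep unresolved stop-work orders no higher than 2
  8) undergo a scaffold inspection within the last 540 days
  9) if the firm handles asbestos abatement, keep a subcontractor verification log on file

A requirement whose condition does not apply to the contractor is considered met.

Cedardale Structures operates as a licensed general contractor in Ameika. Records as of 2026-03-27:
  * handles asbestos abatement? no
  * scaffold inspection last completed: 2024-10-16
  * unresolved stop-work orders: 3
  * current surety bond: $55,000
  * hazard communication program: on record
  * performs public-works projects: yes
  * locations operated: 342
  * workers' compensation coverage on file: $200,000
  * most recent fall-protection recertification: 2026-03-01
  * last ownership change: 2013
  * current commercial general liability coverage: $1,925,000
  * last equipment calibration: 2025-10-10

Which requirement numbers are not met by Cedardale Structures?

1. equipment calibration 168 days ago vs limit 180 → met
2. hazard communication program present → met
3. commercial general liability coverage $1,925,000 ≥ $1,850,000 → met
4. fall-protection recertification 26 days ago vs limit 45 → met
5. workers' compensation coverage $200,000 ≥ $200,000 → met
6. condition 'performs public-works projects' holds; surety bond $55,000 ≥ $45,000 → met
7. unresolved stop-work orders 3 > 2 → not met
8. scaffold inspection 527 days ago vs limit 540 → met
9. condition 'handles asbestos abatement' does not hold → requirement n/a → met
Not met: 7

7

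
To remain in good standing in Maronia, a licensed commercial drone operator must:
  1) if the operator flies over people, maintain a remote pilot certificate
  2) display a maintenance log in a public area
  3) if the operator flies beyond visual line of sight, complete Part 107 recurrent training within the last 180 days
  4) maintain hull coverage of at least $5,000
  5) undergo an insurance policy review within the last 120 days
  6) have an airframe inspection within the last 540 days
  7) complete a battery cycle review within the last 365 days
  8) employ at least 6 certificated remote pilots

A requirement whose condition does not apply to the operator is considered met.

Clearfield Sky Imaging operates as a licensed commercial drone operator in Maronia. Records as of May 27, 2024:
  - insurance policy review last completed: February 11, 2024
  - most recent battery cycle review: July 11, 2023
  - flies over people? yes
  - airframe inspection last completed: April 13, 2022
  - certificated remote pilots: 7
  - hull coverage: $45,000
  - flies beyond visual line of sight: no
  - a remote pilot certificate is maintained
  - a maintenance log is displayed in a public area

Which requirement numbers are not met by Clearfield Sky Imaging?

1. condition 'flies over people' holds; remote pilot certificate present → met
2. maintenance log present → met
3. condition 'flies beyond visual line of sight' does not hold → requirement n/a → met
4. hull coverage $45,000 ≥ $5,000 → met
5. insurance policy review 106 days ago vs limit 120 → met
6. airframe inspection 775 days ago vs limit 540 → not met
7. battery cycle review 321 days ago vs limit 365 → met
8. certificated remote pilots 7 ≥ 6 → met
Not met: 6

6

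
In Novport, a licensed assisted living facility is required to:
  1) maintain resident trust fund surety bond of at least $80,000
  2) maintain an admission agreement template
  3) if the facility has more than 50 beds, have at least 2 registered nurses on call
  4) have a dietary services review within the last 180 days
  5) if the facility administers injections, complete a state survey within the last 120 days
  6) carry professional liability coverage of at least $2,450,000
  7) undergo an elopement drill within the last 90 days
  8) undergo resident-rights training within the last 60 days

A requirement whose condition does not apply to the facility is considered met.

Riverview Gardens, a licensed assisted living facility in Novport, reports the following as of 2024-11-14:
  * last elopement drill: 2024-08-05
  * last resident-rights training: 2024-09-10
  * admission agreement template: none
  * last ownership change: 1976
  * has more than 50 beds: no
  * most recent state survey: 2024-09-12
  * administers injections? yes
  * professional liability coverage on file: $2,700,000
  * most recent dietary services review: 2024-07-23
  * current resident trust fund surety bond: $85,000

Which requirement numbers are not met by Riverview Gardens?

2, 7, 8

1. resident trust fund surety bond $85,000 ≥ $80,000 → met
2. admission agreement template absent → not met
3. condition 'has more than 50 beds' does not hold → requirement n/a → met
4. dietary services review 114 days ago vs limit 180 → met
5. condition 'administers injections' holds; state survey 63 days ago vs limit 120 → met
6. professional liability coverage $2,700,000 ≥ $2,450,000 → met
7. elopement drill 101 days ago vs limit 90 → not met
8. resident-rights training 65 days ago vs limit 60 → not met
Not met: 2, 7, 8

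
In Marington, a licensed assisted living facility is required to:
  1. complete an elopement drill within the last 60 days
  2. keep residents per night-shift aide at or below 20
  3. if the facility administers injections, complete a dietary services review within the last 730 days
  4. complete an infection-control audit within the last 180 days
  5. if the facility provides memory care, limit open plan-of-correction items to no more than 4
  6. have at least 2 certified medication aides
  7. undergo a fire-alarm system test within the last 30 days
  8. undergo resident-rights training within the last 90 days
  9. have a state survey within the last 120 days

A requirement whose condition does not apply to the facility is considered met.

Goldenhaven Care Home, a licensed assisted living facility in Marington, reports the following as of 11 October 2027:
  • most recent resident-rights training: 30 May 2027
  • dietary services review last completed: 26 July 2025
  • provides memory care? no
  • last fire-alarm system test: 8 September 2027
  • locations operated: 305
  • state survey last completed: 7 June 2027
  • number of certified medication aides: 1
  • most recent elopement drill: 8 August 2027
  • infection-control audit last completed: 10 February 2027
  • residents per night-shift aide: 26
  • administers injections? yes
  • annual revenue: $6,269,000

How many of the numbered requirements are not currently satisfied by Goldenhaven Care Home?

8

1. elopement drill 64 days ago vs limit 60 → not met
2. residents per night-shift aide 26 > 20 → not met
3. condition 'administers injections' holds; dietary services review 807 days ago vs limit 730 → not met
4. infection-control audit 243 days ago vs limit 180 → not met
5. condition 'provides memory care' does not hold → requirement n/a → met
6. certified medication aides 1 < 2 → not met
7. fire-alarm system test 33 days ago vs limit 30 → not met
8. resident-rights training 134 days ago vs limit 90 → not met
9. state survey 126 days ago vs limit 120 → not met
Not met: 8 of 9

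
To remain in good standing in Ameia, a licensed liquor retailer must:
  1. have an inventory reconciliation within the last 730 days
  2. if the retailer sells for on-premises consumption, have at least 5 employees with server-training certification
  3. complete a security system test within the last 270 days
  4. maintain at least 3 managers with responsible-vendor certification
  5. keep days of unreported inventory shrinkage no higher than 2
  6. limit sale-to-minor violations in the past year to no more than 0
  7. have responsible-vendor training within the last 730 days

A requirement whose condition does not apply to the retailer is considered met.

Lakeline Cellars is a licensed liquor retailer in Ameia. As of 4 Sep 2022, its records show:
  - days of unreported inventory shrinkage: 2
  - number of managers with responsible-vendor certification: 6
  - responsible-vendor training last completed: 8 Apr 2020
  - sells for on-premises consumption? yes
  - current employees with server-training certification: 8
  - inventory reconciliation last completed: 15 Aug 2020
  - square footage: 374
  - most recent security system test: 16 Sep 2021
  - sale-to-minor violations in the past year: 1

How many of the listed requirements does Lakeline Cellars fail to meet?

4

1. inventory reconciliation 750 days ago vs limit 730 → not met
2. condition 'sells for on-premises consumption' holds; employees with server-training certification 8 ≥ 5 → met
3. security system test 353 days ago vs limit 270 → not met
4. managers with responsible-vendor certification 6 ≥ 3 → met
5. days of unreported inventory shrinkage 2 ≤ 2 → met
6. sale-to-minor violations in the past year 1 > 0 → not met
7. responsible-vendor training 879 days ago vs limit 730 → not met
Not met: 4 of 7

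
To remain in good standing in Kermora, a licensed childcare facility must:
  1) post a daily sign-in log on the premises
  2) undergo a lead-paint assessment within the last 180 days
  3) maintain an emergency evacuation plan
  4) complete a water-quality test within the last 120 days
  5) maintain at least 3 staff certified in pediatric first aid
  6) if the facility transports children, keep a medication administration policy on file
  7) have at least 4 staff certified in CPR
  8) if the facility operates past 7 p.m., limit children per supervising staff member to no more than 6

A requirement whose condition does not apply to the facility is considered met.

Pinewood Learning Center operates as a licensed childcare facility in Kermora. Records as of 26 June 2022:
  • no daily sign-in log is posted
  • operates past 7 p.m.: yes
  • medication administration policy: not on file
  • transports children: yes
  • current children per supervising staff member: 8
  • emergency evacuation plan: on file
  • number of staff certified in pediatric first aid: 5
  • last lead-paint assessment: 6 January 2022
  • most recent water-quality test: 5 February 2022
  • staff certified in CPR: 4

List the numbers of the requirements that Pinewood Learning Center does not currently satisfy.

1. daily sign-in log absent → not met
2. lead-paint assessment 171 days ago vs limit 180 → met
3. emergency evacuation plan present → met
4. water-quality test 141 days ago vs limit 120 → not met
5. staff certified in pediatric first aid 5 ≥ 3 → met
6. condition 'transports children' holds; medication administration policy absent → not met
7. staff certified in CPR 4 ≥ 4 → met
8. condition 'operates past 7 p.m.' holds; children per supervising staff member 8 > 6 → not met
Not met: 1, 4, 6, 8

1, 4, 6, 8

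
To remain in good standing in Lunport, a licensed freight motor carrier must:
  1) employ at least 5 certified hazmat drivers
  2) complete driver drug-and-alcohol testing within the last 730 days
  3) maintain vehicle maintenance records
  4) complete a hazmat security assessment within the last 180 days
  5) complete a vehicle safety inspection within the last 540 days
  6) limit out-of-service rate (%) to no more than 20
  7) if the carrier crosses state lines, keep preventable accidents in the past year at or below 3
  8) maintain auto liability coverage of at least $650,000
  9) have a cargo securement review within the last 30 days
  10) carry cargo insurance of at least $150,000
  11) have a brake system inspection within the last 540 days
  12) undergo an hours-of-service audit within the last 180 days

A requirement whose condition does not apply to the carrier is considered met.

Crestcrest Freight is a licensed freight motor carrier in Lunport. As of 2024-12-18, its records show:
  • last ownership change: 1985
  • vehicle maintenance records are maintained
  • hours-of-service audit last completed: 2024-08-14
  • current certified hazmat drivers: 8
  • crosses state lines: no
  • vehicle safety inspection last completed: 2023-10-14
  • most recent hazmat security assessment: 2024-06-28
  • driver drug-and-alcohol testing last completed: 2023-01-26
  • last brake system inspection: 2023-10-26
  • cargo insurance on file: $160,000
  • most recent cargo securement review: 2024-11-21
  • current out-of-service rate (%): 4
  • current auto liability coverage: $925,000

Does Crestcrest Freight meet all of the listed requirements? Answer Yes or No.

1. certified hazmat drivers 8 ≥ 5 → met
2. driver drug-and-alcohol testing 692 days ago vs limit 730 → met
3. vehicle maintenance records present → met
4. hazmat security assessment 173 days ago vs limit 180 → met
5. vehicle safety inspection 431 days ago vs limit 540 → met
6. out-of-service rate (%) 4 ≤ 20 → met
7. condition 'crosses state lines' does not hold → requirement n/a → met
8. auto liability coverage $925,000 ≥ $650,000 → met
9. cargo securement review 27 days ago vs limit 30 → met
10. cargo insurance $160,000 ≥ $150,000 → met
11. brake system inspection 419 days ago vs limit 540 → met
12. hours-of-service audit 126 days ago vs limit 180 → met
All met.

Yes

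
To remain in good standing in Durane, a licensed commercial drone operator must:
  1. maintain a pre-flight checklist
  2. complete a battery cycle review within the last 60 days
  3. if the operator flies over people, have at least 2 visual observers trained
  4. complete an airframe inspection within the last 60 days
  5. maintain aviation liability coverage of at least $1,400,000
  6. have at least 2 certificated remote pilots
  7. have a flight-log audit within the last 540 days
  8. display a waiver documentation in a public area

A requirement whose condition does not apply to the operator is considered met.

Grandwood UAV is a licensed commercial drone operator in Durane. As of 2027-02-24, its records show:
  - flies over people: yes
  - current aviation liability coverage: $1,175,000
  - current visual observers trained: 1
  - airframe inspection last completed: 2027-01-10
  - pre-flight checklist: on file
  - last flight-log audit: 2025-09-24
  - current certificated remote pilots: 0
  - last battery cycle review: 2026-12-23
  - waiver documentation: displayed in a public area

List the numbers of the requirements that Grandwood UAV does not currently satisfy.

2, 3, 5, 6

1. pre-flight checklist present → met
2. battery cycle review 63 days ago vs limit 60 → not met
3. condition 'flies over people' holds; visual observers trained 1 < 2 → not met
4. airframe inspection 45 days ago vs limit 60 → met
5. aviation liability coverage $1,175,000 < $1,400,000 → not met
6. certificated remote pilots 0 < 2 → not met
7. flight-log audit 518 days ago vs limit 540 → met
8. waiver documentation present → met
Not met: 2, 3, 5, 6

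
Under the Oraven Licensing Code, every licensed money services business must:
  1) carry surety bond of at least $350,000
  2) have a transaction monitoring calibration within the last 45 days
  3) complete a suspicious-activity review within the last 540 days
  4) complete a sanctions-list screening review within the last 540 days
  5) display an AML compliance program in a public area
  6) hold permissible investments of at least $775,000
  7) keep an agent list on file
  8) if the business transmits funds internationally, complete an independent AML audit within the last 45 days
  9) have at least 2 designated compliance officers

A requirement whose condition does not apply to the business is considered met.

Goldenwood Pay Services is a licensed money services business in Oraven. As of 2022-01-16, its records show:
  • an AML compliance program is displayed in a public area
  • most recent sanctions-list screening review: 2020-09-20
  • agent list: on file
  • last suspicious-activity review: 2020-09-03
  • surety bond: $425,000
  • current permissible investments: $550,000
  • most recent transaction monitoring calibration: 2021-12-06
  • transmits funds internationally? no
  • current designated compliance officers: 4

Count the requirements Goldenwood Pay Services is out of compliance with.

1. surety bond $425,000 ≥ $350,000 → met
2. transaction monitoring calibration 41 days ago vs limit 45 → met
3. suspicious-activity review 500 days ago vs limit 540 → met
4. sanctions-list screening review 483 days ago vs limit 540 → met
5. AML compliance program present → met
6. permissible investments $550,000 < $775,000 → not met
7. agent list present → met
8. condition 'transmits funds internationally' does not hold → requirement n/a → met
9. designated compliance officers 4 ≥ 2 → met
Not met: 1 of 9

1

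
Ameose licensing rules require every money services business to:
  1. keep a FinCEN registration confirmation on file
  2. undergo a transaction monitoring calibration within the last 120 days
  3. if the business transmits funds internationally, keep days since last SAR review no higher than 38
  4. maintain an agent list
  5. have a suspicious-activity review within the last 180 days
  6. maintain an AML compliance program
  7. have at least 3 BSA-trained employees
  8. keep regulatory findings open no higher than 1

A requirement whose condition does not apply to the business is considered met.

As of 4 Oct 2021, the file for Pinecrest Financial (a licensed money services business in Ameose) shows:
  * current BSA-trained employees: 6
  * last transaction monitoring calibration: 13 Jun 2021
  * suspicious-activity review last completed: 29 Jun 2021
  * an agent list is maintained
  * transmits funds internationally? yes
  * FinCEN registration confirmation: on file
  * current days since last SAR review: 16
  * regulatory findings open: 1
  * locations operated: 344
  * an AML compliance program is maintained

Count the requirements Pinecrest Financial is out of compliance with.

1. FinCEN registration confirmation present → met
2. transaction monitoring calibration 113 days ago vs limit 120 → met
3. condition 'transmits funds internationally' holds; days since last SAR review 16 ≤ 38 → met
4. agent list present → met
5. suspicious-activity review 97 days ago vs limit 180 → met
6. AML compliance program present → met
7. BSA-trained employees 6 ≥ 3 → met
8. regulatory findings open 1 ≤ 1 → met
Not met: 0 of 8

0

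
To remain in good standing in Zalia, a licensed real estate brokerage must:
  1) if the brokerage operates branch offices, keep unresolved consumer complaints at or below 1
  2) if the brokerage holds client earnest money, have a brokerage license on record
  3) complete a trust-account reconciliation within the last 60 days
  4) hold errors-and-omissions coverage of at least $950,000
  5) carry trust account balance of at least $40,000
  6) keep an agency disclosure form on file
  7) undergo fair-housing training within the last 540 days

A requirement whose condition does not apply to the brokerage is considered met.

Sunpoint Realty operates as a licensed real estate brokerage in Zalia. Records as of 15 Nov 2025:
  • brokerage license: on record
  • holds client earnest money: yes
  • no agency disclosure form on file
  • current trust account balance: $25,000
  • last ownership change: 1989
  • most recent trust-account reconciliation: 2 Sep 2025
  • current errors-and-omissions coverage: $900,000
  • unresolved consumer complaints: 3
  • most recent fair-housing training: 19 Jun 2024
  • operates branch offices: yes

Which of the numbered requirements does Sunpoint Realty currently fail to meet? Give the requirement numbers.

1, 3, 4, 5, 6

1. condition 'operates branch offices' holds; unresolved consumer complaints 3 > 1 → not met
2. condition 'holds client earnest money' holds; brokerage license present → met
3. trust-account reconciliation 74 days ago vs limit 60 → not met
4. errors-and-omissions coverage $900,000 < $950,000 → not met
5. trust account balance $25,000 < $40,000 → not met
6. agency disclosure form absent → not met
7. fair-housing training 514 days ago vs limit 540 → met
Not met: 1, 3, 4, 5, 6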